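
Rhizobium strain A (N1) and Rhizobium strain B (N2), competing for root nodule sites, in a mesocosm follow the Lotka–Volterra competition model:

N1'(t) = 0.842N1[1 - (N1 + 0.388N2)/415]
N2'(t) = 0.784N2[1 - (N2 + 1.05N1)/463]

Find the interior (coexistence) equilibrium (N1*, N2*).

Setting both brackets to zero gives the nullclines N1 + 0.388N2 = 415 and 1.05N1 + N2 = 463.
Substituting N2 = 463 - 1.05N1 into the first: N1(1 - 0.388·1.05) = 415 - 0.388·463.
So N1* = 235/0.593 = 397, and then N2* = 463 - 1.05·397 = 46.

N1* ≈ 397, N2* ≈ 46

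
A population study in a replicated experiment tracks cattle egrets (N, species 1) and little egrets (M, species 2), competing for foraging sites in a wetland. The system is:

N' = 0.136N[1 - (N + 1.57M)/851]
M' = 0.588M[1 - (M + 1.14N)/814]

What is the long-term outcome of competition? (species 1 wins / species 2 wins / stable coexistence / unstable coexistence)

Compare the nullcline intercepts: K1/α12 = 851/1.57 = 542 < K2 = 814; K2/α21 = 814/1.14 = 714 < K1 = 851.
Since both are reversed, neither can invade when rare; the interior point is a saddle.

unstable coexistence (outcome depends on initial conditions)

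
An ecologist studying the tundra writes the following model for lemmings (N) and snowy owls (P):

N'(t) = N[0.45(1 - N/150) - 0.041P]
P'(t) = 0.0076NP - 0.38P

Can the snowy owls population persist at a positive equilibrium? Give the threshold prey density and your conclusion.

The predator equation gives dP/dt > 0 only when N > 0.38/0.0076 = 50.
Without the predator, N → K = 150. Since 150 > 50, the predator can invade and persist.

Threshold N = 50; K > 50, so yes, the predator persists.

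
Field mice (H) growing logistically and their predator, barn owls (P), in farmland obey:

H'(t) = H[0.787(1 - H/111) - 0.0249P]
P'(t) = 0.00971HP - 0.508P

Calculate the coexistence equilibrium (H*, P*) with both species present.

H* ≈ 52.3, P* ≈ 16.7

From dP/dt = 0 with P > 0: 0.00971H* = 0.508, so H* = 52.3.
Substitute into dH/dt = 0: 0.787(1 - 52.3/111) = 0.0249P*.
The bracket is 0.529, giving P* = 0.416/0.0249 = 16.7.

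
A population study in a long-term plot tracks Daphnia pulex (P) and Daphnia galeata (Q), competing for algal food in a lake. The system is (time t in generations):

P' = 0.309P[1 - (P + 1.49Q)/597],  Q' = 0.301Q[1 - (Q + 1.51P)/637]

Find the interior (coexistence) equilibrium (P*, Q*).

P* ≈ 282, Q* ≈ 212

Setting both brackets to zero gives the nullclines P + 1.49Q = 597 and 1.51P + Q = 637.
Substituting Q = 637 - 1.51P into the first: P(1 - 1.49·1.51) = 597 - 1.49·637.
So P* = -352/-1.25 = 282, and then Q* = 637 - 1.51·282 = 212.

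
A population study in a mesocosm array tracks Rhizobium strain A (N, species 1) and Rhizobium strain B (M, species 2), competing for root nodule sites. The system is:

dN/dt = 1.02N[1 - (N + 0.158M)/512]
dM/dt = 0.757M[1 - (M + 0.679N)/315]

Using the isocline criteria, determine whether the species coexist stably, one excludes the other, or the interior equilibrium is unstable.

species 1 excludes species 2

Compare the nullcline intercepts: K1/α12 = 512/0.158 = 3240 > K2 = 315; K2/α21 = 315/0.679 = 464 < K1 = 512.
Since the inequalities point opposite ways, species 1 can invade but species 2 cannot.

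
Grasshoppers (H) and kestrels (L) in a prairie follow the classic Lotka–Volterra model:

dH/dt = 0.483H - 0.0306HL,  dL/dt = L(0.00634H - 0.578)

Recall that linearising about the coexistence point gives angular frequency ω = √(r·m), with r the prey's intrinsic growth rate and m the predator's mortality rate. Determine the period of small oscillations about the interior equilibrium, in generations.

Here r = 0.483 and m = 0.578, so r·m = 0.279.
ω = √0.279 = 0.528 per generation, hence T = 2π/ω ≈ 11.9 generations.

T ≈ 11.9 generations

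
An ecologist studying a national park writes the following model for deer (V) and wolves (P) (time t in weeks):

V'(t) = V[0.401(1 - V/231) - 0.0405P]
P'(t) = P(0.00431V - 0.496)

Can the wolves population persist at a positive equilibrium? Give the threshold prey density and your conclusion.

Threshold V = 115; K > 115, so yes, the predator persists.

The predator equation gives dP/dt > 0 only when V > 0.496/0.00431 = 115.
Without the predator, V → K = 231. Since 231 > 115, the predator can invade and persist.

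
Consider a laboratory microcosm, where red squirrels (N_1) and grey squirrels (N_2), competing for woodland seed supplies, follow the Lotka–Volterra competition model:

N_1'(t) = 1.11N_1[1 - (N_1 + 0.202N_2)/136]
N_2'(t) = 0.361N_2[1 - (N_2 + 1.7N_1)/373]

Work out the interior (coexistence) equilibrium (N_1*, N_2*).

Setting both brackets to zero gives the nullclines N_1 + 0.202N_2 = 136 and 1.7N_1 + N_2 = 373.
Substituting N_2 = 373 - 1.7N_1 into the first: N_1(1 - 0.202·1.7) = 136 - 0.202·373.
So N_1* = 60.7/0.657 = 92.4, and then N_2* = 373 - 1.7·92.4 = 216.

N_1* ≈ 92.4, N_2* ≈ 216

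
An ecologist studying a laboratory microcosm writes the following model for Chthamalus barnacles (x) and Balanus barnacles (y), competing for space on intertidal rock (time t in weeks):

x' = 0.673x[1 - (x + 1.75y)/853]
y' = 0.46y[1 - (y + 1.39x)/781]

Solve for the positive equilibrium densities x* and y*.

x* ≈ 359, y* ≈ 282

Setting both brackets to zero gives the nullclines x + 1.75y = 853 and 1.39x + y = 781.
Substituting y = 781 - 1.39x into the first: x(1 - 1.75·1.39) = 853 - 1.75·781.
So x* = -514/-1.43 = 359, and then y* = 781 - 1.39·359 = 282.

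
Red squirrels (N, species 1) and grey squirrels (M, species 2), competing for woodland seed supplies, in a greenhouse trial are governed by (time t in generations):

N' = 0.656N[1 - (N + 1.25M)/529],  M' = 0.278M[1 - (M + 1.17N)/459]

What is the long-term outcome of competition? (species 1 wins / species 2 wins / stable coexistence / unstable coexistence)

Compare the nullcline intercepts: K1/α12 = 529/1.25 = 423 < K2 = 459; K2/α21 = 459/1.17 = 392 < K1 = 529.
Since both are reversed, neither can invade when rare; the interior point is a saddle.

unstable coexistence (outcome depends on initial conditions)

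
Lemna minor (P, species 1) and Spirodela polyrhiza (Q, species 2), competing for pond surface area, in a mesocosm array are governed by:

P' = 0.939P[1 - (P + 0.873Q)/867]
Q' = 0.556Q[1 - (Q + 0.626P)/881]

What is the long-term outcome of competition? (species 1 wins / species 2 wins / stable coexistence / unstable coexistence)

stable coexistence

Compare the nullcline intercepts: K1/α12 = 867/0.873 = 993 > K2 = 881; K2/α21 = 881/0.626 = 1410 > K1 = 867.
Since both inequalities hold, each species can invade when rare, so the interior equilibrium is stable.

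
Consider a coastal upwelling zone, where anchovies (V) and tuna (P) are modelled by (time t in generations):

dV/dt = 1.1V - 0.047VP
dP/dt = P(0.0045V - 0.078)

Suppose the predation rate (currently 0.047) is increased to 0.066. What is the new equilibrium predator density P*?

At the interior fixed point, setting dV/dt = 0 with V > 0 fixes P* = (prey growth rate)/(VP coefficient) — independent of the other coefficients.
With the change, P* = 1.1/0.066 = 16.7; it falls from 23.4.

P* ≈ 16.7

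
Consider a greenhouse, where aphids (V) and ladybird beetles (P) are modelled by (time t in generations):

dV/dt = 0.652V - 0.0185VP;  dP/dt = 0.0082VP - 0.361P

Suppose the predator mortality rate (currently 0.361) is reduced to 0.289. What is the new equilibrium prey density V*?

V* ≈ 35.2

At the interior fixed point, setting dP/dt = 0 with P > 0 fixes V* = (predator death rate)/(VP coefficient) — independent of the other coefficients.
With the change, V* = 0.289/0.0082 = 35.2; it falls from 44.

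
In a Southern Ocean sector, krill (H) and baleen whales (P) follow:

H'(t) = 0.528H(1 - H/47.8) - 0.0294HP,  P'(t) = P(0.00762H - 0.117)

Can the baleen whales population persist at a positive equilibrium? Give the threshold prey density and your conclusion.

Threshold H = 15.4; K > 15.4, so yes, the predator persists.

The predator equation gives dP/dt > 0 only when H > 0.117/0.00762 = 15.4.
Without the predator, H → K = 47.8. Since 47.8 > 15.4, the predator can invade and persist.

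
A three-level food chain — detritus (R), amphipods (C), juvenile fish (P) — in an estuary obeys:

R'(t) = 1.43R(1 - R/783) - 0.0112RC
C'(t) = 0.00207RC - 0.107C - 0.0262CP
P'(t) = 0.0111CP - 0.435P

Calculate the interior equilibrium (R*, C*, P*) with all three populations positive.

From dP/dt = 0: 0.0111C* = 0.435, so C* = 39.2.
From dR/dt = 0: 1.43(1 - R*/783) = 0.0112·39.2, giving R* = 783·(1 - 0.307) = 543.
From dC/dt = 0: 0.00207·543 - 0.107 = 0.0262P*, so P* = 1.02/0.0262 = 38.8.

R* ≈ 543, C* ≈ 39.2, P* ≈ 38.8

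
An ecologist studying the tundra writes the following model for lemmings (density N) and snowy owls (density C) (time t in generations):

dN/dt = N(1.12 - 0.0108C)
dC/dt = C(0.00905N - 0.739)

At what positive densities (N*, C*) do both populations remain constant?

N* ≈ 81.7, C* ≈ 104

Set dC/dt = 0 with C > 0: 0.00905N - 0.739 = 0, so N* = 0.739/0.00905 = 81.7.
Set dN/dt = 0 with N > 0: 1.12 - 0.0108C = 0, so C* = 1.12/0.0108 = 104.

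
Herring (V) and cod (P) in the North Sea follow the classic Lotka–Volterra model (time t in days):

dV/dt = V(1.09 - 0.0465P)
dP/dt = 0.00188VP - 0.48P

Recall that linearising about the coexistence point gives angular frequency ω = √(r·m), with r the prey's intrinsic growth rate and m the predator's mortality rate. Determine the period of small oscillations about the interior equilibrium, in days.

Here r = 1.09 and m = 0.48, so r·m = 0.523.
ω = √0.523 = 0.723 per day, hence T = 2π/ω ≈ 8.69 days.

T ≈ 8.69 days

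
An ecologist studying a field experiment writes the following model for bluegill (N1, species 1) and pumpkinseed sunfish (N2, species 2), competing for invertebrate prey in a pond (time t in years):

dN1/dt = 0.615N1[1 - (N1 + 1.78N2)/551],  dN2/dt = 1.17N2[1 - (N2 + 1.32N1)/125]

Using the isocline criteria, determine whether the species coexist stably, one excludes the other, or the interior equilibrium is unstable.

species 1 excludes species 2

Compare the nullcline intercepts: K1/α12 = 551/1.78 = 310 > K2 = 125; K2/α21 = 125/1.32 = 94.7 < K1 = 551.
Since the inequalities point opposite ways, species 1 can invade but species 2 cannot.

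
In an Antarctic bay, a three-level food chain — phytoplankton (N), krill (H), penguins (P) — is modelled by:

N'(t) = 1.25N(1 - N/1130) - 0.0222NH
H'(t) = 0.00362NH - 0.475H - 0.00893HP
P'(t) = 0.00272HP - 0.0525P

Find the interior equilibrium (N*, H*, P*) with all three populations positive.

From dP/dt = 0: 0.00272H* = 0.0525, so H* = 19.3.
From dN/dt = 0: 1.25(1 - N*/1130) = 0.0222·19.3, giving N* = 1130·(1 - 0.343) = 743.
From dH/dt = 0: 0.00362·743 - 0.475 = 0.00893P*, so P* = 2.21/0.00893 = 248.

N* ≈ 743, H* ≈ 19.3, P* ≈ 248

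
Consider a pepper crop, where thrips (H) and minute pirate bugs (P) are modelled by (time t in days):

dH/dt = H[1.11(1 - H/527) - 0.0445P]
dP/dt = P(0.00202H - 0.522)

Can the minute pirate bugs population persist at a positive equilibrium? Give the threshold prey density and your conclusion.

Threshold H = 258; K > 258, so yes, the predator persists.

The predator equation gives dP/dt > 0 only when H > 0.522/0.00202 = 258.
Without the predator, H → K = 527. Since 527 > 258, the predator can invade and persist.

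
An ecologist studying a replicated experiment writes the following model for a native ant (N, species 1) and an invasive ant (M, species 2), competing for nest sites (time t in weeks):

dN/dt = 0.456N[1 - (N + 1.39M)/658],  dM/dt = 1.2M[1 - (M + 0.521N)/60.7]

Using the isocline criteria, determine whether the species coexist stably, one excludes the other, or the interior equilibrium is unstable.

Compare the nullcline intercepts: K1/α12 = 658/1.39 = 473 > K2 = 60.7; K2/α21 = 60.7/0.521 = 117 < K1 = 658.
Since the inequalities point opposite ways, species 1 can invade but species 2 cannot.

species 1 excludes species 2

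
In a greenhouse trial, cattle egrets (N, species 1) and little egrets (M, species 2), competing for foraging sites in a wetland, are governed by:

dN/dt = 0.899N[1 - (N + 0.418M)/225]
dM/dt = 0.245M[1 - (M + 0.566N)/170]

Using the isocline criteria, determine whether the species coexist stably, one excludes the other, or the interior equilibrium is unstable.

Compare the nullcline intercepts: K1/α12 = 225/0.418 = 538 > K2 = 170; K2/α21 = 170/0.566 = 300 > K1 = 225.
Since both inequalities hold, each species can invade when rare, so the interior equilibrium is stable.

stable coexistence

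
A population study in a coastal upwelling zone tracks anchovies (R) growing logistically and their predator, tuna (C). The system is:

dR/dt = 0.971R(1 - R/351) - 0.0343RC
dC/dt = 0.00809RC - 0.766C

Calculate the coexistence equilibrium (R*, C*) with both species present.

From dC/dt = 0 with C > 0: 0.00809R* = 0.766, so R* = 94.7.
Substitute into dR/dt = 0: 0.971(1 - 94.7/351) = 0.0343C*.
The bracket is 0.73, giving C* = 0.709/0.0343 = 20.7.

R* ≈ 94.7, C* ≈ 20.7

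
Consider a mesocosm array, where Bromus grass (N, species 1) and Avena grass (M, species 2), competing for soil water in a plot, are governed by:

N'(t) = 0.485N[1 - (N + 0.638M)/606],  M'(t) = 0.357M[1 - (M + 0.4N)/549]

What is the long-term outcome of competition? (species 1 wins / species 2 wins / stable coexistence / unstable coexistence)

Compare the nullcline intercepts: K1/α12 = 606/0.638 = 950 > K2 = 549; K2/α21 = 549/0.4 = 1370 > K1 = 606.
Since both inequalities hold, each species can invade when rare, so the interior equilibrium is stable.

stable coexistence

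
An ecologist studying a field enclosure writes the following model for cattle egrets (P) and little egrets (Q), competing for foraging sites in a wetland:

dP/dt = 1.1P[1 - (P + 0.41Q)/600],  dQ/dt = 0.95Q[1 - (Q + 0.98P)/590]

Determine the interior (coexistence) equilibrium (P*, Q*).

P* ≈ 599, Q* ≈ 3.34

Setting both brackets to zero gives the nullclines P + 0.41Q = 600 and 0.98P + Q = 590.
Substituting Q = 590 - 0.98P into the first: P(1 - 0.41·0.98) = 600 - 0.41·590.
So P* = 358/0.598 = 599, and then Q* = 590 - 0.98·599 = 3.34.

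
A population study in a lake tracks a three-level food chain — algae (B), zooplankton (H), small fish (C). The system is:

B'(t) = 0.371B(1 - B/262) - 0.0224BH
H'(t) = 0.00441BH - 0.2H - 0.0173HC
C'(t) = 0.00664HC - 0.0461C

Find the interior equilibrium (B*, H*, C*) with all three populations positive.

From dC/dt = 0: 0.00664H* = 0.0461, so H* = 6.94.
From dB/dt = 0: 0.371(1 - B*/262) = 0.0224·6.94, giving B* = 262·(1 - 0.419) = 152.
From dH/dt = 0: 0.00441·152 - 0.2 = 0.0173C*, so C* = 0.471/0.0173 = 27.2.

B* ≈ 152, H* ≈ 6.94, C* ≈ 27.2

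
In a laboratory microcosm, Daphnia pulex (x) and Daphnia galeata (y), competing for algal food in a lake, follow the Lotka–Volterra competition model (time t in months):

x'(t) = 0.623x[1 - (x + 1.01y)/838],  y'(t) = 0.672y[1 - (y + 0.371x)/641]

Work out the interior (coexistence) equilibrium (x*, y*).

Setting both brackets to zero gives the nullclines x + 1.01y = 838 and 0.371x + y = 641.
Substituting y = 641 - 0.371x into the first: x(1 - 1.01·0.371) = 838 - 1.01·641.
So x* = 191/0.625 = 305, and then y* = 641 - 0.371·305 = 528.

x* ≈ 305, y* ≈ 528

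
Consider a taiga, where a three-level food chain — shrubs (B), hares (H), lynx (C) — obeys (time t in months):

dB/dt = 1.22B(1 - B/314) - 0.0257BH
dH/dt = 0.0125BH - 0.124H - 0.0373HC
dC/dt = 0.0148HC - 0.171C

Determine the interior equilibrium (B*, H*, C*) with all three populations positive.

From dC/dt = 0: 0.0148H* = 0.171, so H* = 11.6.
From dB/dt = 0: 1.22(1 - B*/314) = 0.0257·11.6, giving B* = 314·(1 - 0.243) = 238.
From dH/dt = 0: 0.0125·238 - 0.124 = 0.0373C*, so C* = 2.85/0.0373 = 76.3.

B* ≈ 238, H* ≈ 11.6, C* ≈ 76.3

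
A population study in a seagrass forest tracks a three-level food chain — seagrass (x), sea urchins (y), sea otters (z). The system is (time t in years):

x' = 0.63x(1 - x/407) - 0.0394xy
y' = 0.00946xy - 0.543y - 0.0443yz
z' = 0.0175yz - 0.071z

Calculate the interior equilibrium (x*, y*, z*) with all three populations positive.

From dz/dt = 0: 0.0175y* = 0.071, so y* = 4.06.
From dx/dt = 0: 0.63(1 - x*/407) = 0.0394·4.06, giving x* = 407·(1 - 0.254) = 304.
From dy/dt = 0: 0.00946·304 - 0.543 = 0.0443z*, so z* = 2.33/0.0443 = 52.6.

x* ≈ 304, y* ≈ 4.06, z* ≈ 52.6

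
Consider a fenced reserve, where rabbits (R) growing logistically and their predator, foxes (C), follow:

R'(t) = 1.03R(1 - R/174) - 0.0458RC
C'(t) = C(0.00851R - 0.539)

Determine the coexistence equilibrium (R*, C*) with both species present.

From dC/dt = 0 with C > 0: 0.00851R* = 0.539, so R* = 63.3.
Substitute into dR/dt = 0: 1.03(1 - 63.3/174) = 0.0458C*.
The bracket is 0.636, giving C* = 0.655/0.0458 = 14.3.

R* ≈ 63.3, C* ≈ 14.3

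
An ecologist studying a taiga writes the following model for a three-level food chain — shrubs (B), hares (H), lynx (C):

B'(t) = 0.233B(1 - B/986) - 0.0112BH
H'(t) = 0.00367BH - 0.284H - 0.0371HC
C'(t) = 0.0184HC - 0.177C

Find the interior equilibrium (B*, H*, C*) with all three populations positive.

B* ≈ 530, H* ≈ 9.62, C* ≈ 44.8

From dC/dt = 0: 0.0184H* = 0.177, so H* = 9.62.
From dB/dt = 0: 0.233(1 - B*/986) = 0.0112·9.62, giving B* = 986·(1 - 0.462) = 530.
From dH/dt = 0: 0.00367·530 - 0.284 = 0.0371C*, so C* = 1.66/0.0371 = 44.8.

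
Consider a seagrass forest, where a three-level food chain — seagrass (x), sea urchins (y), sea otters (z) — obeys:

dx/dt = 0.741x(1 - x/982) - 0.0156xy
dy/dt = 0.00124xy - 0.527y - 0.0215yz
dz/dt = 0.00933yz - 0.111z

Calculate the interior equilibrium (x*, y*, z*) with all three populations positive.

From dz/dt = 0: 0.00933y* = 0.111, so y* = 11.9.
From dx/dt = 0: 0.741(1 - x*/982) = 0.0156·11.9, giving x* = 982·(1 - 0.25) = 736.
From dy/dt = 0: 0.00124·736 - 0.527 = 0.0215z*, so z* = 0.386/0.0215 = 17.9.

x* ≈ 736, y* ≈ 11.9, z* ≈ 17.9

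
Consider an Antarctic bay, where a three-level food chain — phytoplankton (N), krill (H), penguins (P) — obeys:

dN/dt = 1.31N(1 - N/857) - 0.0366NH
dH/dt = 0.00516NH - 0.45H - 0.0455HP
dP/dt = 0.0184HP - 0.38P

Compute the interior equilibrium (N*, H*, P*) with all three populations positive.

N* ≈ 363, H* ≈ 20.7, P* ≈ 31.2

From dP/dt = 0: 0.0184H* = 0.38, so H* = 20.7.
From dN/dt = 0: 1.31(1 - N*/857) = 0.0366·20.7, giving N* = 857·(1 - 0.577) = 363.
From dH/dt = 0: 0.00516·363 - 0.45 = 0.0455P*, so P* = 1.42/0.0455 = 31.2.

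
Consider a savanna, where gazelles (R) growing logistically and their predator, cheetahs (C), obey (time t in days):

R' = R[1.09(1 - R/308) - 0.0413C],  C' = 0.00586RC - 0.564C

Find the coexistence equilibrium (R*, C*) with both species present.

From dC/dt = 0 with C > 0: 0.00586R* = 0.564, so R* = 96.2.
Substitute into dR/dt = 0: 1.09(1 - 96.2/308) = 0.0413C*.
The bracket is 0.688, giving C* = 0.749/0.0413 = 18.1.

R* ≈ 96.2, C* ≈ 18.1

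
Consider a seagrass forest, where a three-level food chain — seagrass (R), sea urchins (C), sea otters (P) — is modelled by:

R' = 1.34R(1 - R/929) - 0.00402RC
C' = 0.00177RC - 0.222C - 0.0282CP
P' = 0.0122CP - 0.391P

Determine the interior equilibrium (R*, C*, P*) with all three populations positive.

From dP/dt = 0: 0.0122C* = 0.391, so C* = 32.
From dR/dt = 0: 1.34(1 - R*/929) = 0.00402·32, giving R* = 929·(1 - 0.0961) = 840.
From dC/dt = 0: 0.00177·840 - 0.222 = 0.0282P*, so P* = 1.26/0.0282 = 44.8.

R* ≈ 840, C* ≈ 32, P* ≈ 44.8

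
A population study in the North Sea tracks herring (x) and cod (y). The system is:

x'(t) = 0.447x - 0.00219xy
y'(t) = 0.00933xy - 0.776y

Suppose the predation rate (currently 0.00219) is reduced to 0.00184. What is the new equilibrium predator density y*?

At the interior fixed point, setting dx/dt = 0 with x > 0 fixes y* = (prey growth rate)/(xy coefficient) — independent of the other coefficients.
With the change, y* = 0.447/0.00184 = 243; it rises from 204.

y* ≈ 243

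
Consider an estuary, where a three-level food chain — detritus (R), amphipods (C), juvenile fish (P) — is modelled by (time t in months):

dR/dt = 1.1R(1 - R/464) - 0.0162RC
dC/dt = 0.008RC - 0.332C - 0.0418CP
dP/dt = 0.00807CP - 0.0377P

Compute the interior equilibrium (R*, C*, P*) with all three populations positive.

From dP/dt = 0: 0.00807C* = 0.0377, so C* = 4.67.
From dR/dt = 0: 1.1(1 - R*/464) = 0.0162·4.67, giving R* = 464·(1 - 0.0688) = 432.
From dC/dt = 0: 0.008·432 - 0.332 = 0.0418P*, so P* = 3.12/0.0418 = 74.8.

R* ≈ 432, C* ≈ 4.67, P* ≈ 74.8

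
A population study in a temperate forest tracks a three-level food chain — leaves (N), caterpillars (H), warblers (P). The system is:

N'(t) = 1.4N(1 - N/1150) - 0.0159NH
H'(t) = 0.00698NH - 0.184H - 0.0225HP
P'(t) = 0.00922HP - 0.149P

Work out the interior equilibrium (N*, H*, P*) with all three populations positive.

N* ≈ 939, H* ≈ 16.2, P* ≈ 283

From dP/dt = 0: 0.00922H* = 0.149, so H* = 16.2.
From dN/dt = 0: 1.4(1 - N*/1150) = 0.0159·16.2, giving N* = 1150·(1 - 0.184) = 939.
From dH/dt = 0: 0.00698·939 - 0.184 = 0.0225P*, so P* = 6.37/0.0225 = 283.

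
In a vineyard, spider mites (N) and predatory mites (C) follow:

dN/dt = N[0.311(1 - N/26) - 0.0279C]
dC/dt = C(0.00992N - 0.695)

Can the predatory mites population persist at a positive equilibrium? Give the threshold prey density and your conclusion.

The predator equation gives dC/dt > 0 only when N > 0.695/0.00992 = 70.1.
Without the predator, N → K = 26. Since 26 < 70.1, the predator cannot invade.

Threshold N = 70.1; K < 70.1, so no, the predator goes extinct.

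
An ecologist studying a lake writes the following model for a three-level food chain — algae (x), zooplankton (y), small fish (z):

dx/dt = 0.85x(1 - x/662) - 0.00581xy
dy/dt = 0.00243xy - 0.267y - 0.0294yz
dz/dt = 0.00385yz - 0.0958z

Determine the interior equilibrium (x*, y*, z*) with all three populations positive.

x* ≈ 549, y* ≈ 24.9, z* ≈ 36.3

From dz/dt = 0: 0.00385y* = 0.0958, so y* = 24.9.
From dx/dt = 0: 0.85(1 - x*/662) = 0.00581·24.9, giving x* = 662·(1 - 0.17) = 549.
From dy/dt = 0: 0.00243·549 - 0.267 = 0.0294z*, so z* = 1.07/0.0294 = 36.3.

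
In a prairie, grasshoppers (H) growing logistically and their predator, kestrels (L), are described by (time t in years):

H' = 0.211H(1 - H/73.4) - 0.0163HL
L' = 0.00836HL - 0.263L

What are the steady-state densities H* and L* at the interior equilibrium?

H* ≈ 31.5, L* ≈ 7.4

From dL/dt = 0 with L > 0: 0.00836H* = 0.263, so H* = 31.5.
Substitute into dH/dt = 0: 0.211(1 - 31.5/73.4) = 0.0163L*.
The bracket is 0.571, giving L* = 0.121/0.0163 = 7.4.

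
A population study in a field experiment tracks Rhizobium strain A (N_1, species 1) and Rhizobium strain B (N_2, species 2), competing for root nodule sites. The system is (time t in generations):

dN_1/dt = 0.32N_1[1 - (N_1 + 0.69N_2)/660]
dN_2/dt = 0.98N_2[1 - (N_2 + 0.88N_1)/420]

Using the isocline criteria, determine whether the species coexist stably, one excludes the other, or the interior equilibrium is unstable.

species 1 excludes species 2

Compare the nullcline intercepts: K1/α12 = 660/0.69 = 957 > K2 = 420; K2/α21 = 420/0.88 = 477 < K1 = 660.
Since the inequalities point opposite ways, species 1 can invade but species 2 cannot.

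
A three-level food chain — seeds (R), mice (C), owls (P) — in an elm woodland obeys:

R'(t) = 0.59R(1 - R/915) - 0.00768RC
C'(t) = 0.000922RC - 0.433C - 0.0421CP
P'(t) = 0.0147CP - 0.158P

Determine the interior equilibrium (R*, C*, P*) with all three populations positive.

From dP/dt = 0: 0.0147C* = 0.158, so C* = 10.7.
From dR/dt = 0: 0.59(1 - R*/915) = 0.00768·10.7, giving R* = 915·(1 - 0.14) = 787.
From dC/dt = 0: 0.000922·787 - 0.433 = 0.0421P*, so P* = 0.293/0.0421 = 6.95.

R* ≈ 787, C* ≈ 10.7, P* ≈ 6.95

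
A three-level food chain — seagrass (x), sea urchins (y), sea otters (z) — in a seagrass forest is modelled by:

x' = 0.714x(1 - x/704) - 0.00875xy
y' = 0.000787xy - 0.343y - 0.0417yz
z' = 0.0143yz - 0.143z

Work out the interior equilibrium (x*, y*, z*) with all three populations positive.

From dz/dt = 0: 0.0143y* = 0.143, so y* = 10.
From dx/dt = 0: 0.714(1 - x*/704) = 0.00875·10, giving x* = 704·(1 - 0.123) = 618.
From dy/dt = 0: 0.000787·618 - 0.343 = 0.0417z*, so z* = 0.143/0.0417 = 3.43.

x* ≈ 618, y* ≈ 10, z* ≈ 3.43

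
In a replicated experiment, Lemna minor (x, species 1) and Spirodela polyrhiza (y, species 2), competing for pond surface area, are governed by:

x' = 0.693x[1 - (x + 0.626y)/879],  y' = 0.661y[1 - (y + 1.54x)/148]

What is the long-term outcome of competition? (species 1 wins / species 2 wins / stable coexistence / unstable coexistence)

species 1 excludes species 2

Compare the nullcline intercepts: K1/α12 = 879/0.626 = 1400 > K2 = 148; K2/α21 = 148/1.54 = 96.1 < K1 = 879.
Since the inequalities point opposite ways, species 1 can invade but species 2 cannot.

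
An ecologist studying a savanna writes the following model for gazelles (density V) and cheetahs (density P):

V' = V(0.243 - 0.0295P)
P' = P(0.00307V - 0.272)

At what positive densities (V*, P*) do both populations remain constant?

V* ≈ 88.6, P* ≈ 8.24

Set dP/dt = 0 with P > 0: 0.00307V - 0.272 = 0, so V* = 0.272/0.00307 = 88.6.
Set dV/dt = 0 with V > 0: 0.243 - 0.0295P = 0, so P* = 0.243/0.0295 = 8.24.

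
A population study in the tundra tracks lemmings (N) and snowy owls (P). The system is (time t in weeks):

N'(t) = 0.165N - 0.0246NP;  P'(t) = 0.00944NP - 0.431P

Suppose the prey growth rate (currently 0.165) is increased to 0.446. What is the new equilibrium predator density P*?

P* ≈ 18.1

At the interior fixed point, setting dN/dt = 0 with N > 0 fixes P* = (prey growth rate)/(NP coefficient) — independent of the other coefficients.
With the change, P* = 0.446/0.0246 = 18.1; it rises from 6.71.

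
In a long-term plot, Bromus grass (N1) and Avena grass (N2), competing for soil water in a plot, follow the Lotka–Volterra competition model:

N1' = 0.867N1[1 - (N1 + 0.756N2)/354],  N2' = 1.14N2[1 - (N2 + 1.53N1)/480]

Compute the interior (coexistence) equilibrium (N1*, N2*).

N1* ≈ 56.7, N2* ≈ 393

Setting both brackets to zero gives the nullclines N1 + 0.756N2 = 354 and 1.53N1 + N2 = 480.
Substituting N2 = 480 - 1.53N1 into the first: N1(1 - 0.756·1.53) = 354 - 0.756·480.
So N1* = -8.88/-0.157 = 56.7, and then N2* = 480 - 1.53·56.7 = 393.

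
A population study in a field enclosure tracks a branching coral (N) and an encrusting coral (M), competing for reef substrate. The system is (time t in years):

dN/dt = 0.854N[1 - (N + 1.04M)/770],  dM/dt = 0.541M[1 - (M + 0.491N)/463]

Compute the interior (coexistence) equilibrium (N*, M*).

N* ≈ 590, M* ≈ 174

Setting both brackets to zero gives the nullclines N + 1.04M = 770 and 0.491N + M = 463.
Substituting M = 463 - 0.491N into the first: N(1 - 1.04·0.491) = 770 - 1.04·463.
So N* = 288/0.489 = 590, and then M* = 463 - 0.491·590 = 174.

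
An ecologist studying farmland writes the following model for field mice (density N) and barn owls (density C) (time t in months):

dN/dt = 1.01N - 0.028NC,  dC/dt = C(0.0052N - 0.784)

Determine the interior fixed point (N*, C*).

N* ≈ 151, C* ≈ 36.1

Set dC/dt = 0 with C > 0: 0.0052N - 0.784 = 0, so N* = 0.784/0.0052 = 151.
Set dN/dt = 0 with N > 0: 1.01 - 0.028C = 0, so C* = 1.01/0.028 = 36.1.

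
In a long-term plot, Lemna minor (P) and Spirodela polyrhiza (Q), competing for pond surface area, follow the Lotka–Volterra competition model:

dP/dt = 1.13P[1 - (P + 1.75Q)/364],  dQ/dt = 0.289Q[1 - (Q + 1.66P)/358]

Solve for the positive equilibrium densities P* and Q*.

P* ≈ 138, Q* ≈ 129

Setting both brackets to zero gives the nullclines P + 1.75Q = 364 and 1.66P + Q = 358.
Substituting Q = 358 - 1.66P into the first: P(1 - 1.75·1.66) = 364 - 1.75·358.
So P* = -262/-1.9 = 138, and then Q* = 358 - 1.66·138 = 129.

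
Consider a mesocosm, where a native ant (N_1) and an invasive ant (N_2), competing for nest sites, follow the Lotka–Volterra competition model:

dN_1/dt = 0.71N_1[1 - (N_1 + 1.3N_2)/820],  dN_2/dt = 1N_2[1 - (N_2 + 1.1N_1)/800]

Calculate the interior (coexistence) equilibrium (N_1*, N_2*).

N_1* ≈ 512, N_2* ≈ 237

Setting both brackets to zero gives the nullclines N_1 + 1.3N_2 = 820 and 1.1N_1 + N_2 = 800.
Substituting N_2 = 800 - 1.1N_1 into the first: N_1(1 - 1.3·1.1) = 820 - 1.3·800.
So N_1* = -220/-0.43 = 512, and then N_2* = 800 - 1.1·512 = 237.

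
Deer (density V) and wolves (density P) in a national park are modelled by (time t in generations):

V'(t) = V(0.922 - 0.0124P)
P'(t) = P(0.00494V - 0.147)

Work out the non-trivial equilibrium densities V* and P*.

V* ≈ 29.8, P* ≈ 74.4

Set dP/dt = 0 with P > 0: 0.00494V - 0.147 = 0, so V* = 0.147/0.00494 = 29.8.
Set dV/dt = 0 with V > 0: 0.922 - 0.0124P = 0, so P* = 0.922/0.0124 = 74.4.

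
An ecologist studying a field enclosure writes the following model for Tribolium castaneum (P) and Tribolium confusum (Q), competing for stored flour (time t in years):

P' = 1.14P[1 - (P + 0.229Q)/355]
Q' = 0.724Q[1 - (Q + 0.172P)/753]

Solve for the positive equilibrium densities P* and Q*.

P* ≈ 190, Q* ≈ 720

Setting both brackets to zero gives the nullclines P + 0.229Q = 355 and 0.172P + Q = 753.
Substituting Q = 753 - 0.172P into the first: P(1 - 0.229·0.172) = 355 - 0.229·753.
So P* = 183/0.961 = 190, and then Q* = 753 - 0.172·190 = 720.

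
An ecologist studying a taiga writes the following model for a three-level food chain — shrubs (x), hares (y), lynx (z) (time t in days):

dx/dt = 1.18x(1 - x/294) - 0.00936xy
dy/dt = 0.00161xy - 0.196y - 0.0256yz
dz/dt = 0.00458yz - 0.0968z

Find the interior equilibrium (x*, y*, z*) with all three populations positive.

From dz/dt = 0: 0.00458y* = 0.0968, so y* = 21.1.
From dx/dt = 0: 1.18(1 - x*/294) = 0.00936·21.1, giving x* = 294·(1 - 0.168) = 245.
From dy/dt = 0: 0.00161·245 - 0.196 = 0.0256z*, so z* = 0.198/0.0256 = 7.73.

x* ≈ 245, y* ≈ 21.1, z* ≈ 7.73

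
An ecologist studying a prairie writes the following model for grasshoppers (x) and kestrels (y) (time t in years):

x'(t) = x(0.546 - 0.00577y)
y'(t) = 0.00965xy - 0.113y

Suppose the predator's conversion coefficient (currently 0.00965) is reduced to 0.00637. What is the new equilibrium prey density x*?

At the interior fixed point, setting dy/dt = 0 with y > 0 fixes x* = (predator death rate)/(xy coefficient) — independent of the other coefficients.
With the change, x* = 0.113/0.00637 = 17.7; it rises from 11.7.

x* ≈ 17.7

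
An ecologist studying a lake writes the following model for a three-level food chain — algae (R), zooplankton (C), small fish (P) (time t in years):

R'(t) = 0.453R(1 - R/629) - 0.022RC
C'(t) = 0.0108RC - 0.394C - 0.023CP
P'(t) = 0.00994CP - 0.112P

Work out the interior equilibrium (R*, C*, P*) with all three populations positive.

R* ≈ 285, C* ≈ 11.3, P* ≈ 117

From dP/dt = 0: 0.00994C* = 0.112, so C* = 11.3.
From dR/dt = 0: 0.453(1 - R*/629) = 0.022·11.3, giving R* = 629·(1 - 0.547) = 285.
From dC/dt = 0: 0.0108·285 - 0.394 = 0.023P*, so P* = 2.68/0.023 = 117.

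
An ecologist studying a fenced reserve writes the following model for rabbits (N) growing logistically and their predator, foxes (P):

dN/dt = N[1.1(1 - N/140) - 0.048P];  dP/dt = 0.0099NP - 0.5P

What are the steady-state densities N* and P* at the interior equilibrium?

From dP/dt = 0 with P > 0: 0.0099N* = 0.5, so N* = 50.5.
Substitute into dN/dt = 0: 1.1(1 - 50.5/140) = 0.048P*.
The bracket is 0.639, giving P* = 0.703/0.048 = 14.6.

N* ≈ 50.5, P* ≈ 14.6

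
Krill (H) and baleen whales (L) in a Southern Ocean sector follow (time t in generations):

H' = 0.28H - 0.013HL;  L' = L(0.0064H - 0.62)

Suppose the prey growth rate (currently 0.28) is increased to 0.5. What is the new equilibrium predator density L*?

L* ≈ 38.5

At the interior fixed point, setting dH/dt = 0 with H > 0 fixes L* = (prey growth rate)/(HL coefficient) — independent of the other coefficients.
With the change, L* = 0.5/0.013 = 38.5; it rises from 21.5.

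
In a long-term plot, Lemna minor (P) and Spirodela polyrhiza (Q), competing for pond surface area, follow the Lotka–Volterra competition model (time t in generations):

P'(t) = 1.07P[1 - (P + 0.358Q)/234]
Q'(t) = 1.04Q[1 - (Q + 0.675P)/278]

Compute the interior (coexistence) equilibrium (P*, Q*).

Setting both brackets to zero gives the nullclines P + 0.358Q = 234 and 0.675P + Q = 278.
Substituting Q = 278 - 0.675P into the first: P(1 - 0.358·0.675) = 234 - 0.358·278.
So P* = 134/0.758 = 177, and then Q* = 278 - 0.675·177 = 158.

P* ≈ 177, Q* ≈ 158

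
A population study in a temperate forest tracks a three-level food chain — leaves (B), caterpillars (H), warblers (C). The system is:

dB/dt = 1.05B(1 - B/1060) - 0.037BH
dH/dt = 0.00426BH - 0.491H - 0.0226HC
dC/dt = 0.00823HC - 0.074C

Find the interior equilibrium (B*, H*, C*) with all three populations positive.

B* ≈ 724, H* ≈ 8.99, C* ≈ 115

From dC/dt = 0: 0.00823H* = 0.074, so H* = 8.99.
From dB/dt = 0: 1.05(1 - B*/1060) = 0.037·8.99, giving B* = 1060·(1 - 0.317) = 724.
From dH/dt = 0: 0.00426·724 - 0.491 = 0.0226C*, so C* = 2.59/0.0226 = 115.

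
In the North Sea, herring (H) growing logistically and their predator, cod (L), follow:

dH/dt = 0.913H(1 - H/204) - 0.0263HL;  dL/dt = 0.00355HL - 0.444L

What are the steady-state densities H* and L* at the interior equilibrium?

H* ≈ 125, L* ≈ 13.4

From dL/dt = 0 with L > 0: 0.00355H* = 0.444, so H* = 125.
Substitute into dH/dt = 0: 0.913(1 - 125/204) = 0.0263L*.
The bracket is 0.387, giving L* = 0.353/0.0263 = 13.4.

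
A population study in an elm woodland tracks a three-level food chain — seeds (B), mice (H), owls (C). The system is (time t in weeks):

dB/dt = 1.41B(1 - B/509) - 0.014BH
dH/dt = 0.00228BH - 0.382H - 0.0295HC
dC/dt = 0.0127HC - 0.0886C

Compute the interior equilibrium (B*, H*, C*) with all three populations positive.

B* ≈ 474, H* ≈ 6.98, C* ≈ 23.7

From dC/dt = 0: 0.0127H* = 0.0886, so H* = 6.98.
From dB/dt = 0: 1.41(1 - B*/509) = 0.014·6.98, giving B* = 509·(1 - 0.0693) = 474.
From dH/dt = 0: 0.00228·474 - 0.382 = 0.0295C*, so C* = 0.698/0.0295 = 23.7.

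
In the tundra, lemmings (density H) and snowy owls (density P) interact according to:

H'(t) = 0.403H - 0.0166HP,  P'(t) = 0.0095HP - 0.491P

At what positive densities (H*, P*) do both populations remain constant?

Set dP/dt = 0 with P > 0: 0.0095H - 0.491 = 0, so H* = 0.491/0.0095 = 51.7.
Set dH/dt = 0 with H > 0: 0.403 - 0.0166P = 0, so P* = 0.403/0.0166 = 24.3.

H* ≈ 51.7, P* ≈ 24.3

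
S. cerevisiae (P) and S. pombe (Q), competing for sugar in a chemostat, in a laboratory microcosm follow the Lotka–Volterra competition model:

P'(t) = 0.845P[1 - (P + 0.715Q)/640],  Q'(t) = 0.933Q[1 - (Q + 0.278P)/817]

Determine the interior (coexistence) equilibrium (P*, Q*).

P* ≈ 69.7, Q* ≈ 798

Setting both brackets to zero gives the nullclines P + 0.715Q = 640 and 0.278P + Q = 817.
Substituting Q = 817 - 0.278P into the first: P(1 - 0.715·0.278) = 640 - 0.715·817.
So P* = 55.8/0.801 = 69.7, and then Q* = 817 - 0.278·69.7 = 798.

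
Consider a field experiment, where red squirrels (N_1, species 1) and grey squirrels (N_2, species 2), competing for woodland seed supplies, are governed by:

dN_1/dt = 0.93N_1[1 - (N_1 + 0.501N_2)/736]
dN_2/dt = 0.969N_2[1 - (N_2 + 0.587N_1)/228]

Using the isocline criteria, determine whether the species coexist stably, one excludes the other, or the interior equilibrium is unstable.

Compare the nullcline intercepts: K1/α12 = 736/0.501 = 1470 > K2 = 228; K2/α21 = 228/0.587 = 388 < K1 = 736.
Since the inequalities point opposite ways, species 1 can invade but species 2 cannot.

species 1 excludes species 2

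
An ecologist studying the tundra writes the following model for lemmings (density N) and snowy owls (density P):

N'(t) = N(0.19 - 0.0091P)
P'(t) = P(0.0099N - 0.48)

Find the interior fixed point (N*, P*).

N* ≈ 48.5, P* ≈ 20.9

Set dP/dt = 0 with P > 0: 0.0099N - 0.48 = 0, so N* = 0.48/0.0099 = 48.5.
Set dN/dt = 0 with N > 0: 0.19 - 0.0091P = 0, so P* = 0.19/0.0091 = 20.9.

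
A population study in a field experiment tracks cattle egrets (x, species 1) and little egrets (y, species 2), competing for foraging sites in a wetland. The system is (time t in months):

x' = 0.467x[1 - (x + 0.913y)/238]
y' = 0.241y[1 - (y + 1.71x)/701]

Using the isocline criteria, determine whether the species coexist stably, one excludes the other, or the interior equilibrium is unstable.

species 2 excludes species 1

Compare the nullcline intercepts: K1/α12 = 238/0.913 = 261 < K2 = 701; K2/α21 = 701/1.71 = 410 > K1 = 238.
Since the inequalities point opposite ways, species 2 can invade but species 1 cannot.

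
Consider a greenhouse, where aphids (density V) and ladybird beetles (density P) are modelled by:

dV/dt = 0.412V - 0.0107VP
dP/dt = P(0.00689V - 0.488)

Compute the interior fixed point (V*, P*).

Set dP/dt = 0 with P > 0: 0.00689V - 0.488 = 0, so V* = 0.488/0.00689 = 70.8.
Set dV/dt = 0 with V > 0: 0.412 - 0.0107P = 0, so P* = 0.412/0.0107 = 38.5.

V* ≈ 70.8, P* ≈ 38.5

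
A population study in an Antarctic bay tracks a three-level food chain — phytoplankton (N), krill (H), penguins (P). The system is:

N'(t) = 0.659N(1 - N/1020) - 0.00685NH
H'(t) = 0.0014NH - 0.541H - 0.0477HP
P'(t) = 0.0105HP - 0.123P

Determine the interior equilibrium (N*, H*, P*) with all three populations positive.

From dP/dt = 0: 0.0105H* = 0.123, so H* = 11.7.
From dN/dt = 0: 0.659(1 - N*/1020) = 0.00685·11.7, giving N* = 1020·(1 - 0.122) = 896.
From dH/dt = 0: 0.0014·896 - 0.541 = 0.0477P*, so P* = 0.713/0.0477 = 15.

N* ≈ 896, H* ≈ 11.7, P* ≈ 15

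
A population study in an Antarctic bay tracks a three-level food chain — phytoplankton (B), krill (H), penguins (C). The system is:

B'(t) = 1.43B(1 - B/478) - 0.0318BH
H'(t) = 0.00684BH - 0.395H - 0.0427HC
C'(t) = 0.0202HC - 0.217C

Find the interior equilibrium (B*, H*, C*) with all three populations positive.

B* ≈ 364, H* ≈ 10.7, C* ≈ 49

From dC/dt = 0: 0.0202H* = 0.217, so H* = 10.7.
From dB/dt = 0: 1.43(1 - B*/478) = 0.0318·10.7, giving B* = 478·(1 - 0.239) = 364.
From dH/dt = 0: 0.00684·364 - 0.395 = 0.0427C*, so C* = 2.09/0.0427 = 49.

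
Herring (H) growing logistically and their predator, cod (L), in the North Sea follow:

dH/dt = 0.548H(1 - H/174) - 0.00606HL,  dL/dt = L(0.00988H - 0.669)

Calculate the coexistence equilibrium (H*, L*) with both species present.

From dL/dt = 0 with L > 0: 0.00988H* = 0.669, so H* = 67.7.
Substitute into dH/dt = 0: 0.548(1 - 67.7/174) = 0.00606L*.
The bracket is 0.611, giving L* = 0.335/0.00606 = 55.2.

H* ≈ 67.7, L* ≈ 55.2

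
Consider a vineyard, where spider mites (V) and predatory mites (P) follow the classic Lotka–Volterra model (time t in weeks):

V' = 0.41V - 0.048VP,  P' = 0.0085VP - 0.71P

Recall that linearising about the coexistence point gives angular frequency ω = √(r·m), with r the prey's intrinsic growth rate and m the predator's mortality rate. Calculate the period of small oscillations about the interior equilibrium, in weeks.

T ≈ 11.6 weeks

Here r = 0.41 and m = 0.71, so r·m = 0.291.
ω = √0.291 = 0.54 per week, hence T = 2π/ω ≈ 11.6 weeks.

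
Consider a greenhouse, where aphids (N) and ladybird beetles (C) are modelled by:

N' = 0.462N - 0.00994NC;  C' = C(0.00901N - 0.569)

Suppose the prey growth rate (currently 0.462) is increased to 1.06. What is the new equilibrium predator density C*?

C* ≈ 107

At the interior fixed point, setting dN/dt = 0 with N > 0 fixes C* = (prey growth rate)/(NC coefficient) — independent of the other coefficients.
With the change, C* = 1.06/0.00994 = 107; it rises from 46.5.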